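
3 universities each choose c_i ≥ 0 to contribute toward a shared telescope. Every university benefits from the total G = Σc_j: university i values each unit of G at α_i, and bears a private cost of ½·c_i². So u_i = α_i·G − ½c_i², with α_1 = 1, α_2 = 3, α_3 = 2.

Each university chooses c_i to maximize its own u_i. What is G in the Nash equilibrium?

University i's FOC: ∂u_i/∂c_i = α_i − c_i = 0, so c_i* = α_i.
NE contributions = (1, 3, 2); G = 6.

6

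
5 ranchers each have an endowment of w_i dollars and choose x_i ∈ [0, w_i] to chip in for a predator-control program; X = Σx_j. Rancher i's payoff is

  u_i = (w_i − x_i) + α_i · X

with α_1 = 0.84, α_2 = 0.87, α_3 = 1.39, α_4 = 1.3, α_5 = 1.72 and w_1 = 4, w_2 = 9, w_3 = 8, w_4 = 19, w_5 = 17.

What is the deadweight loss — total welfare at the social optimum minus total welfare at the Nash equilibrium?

66.56

∂u_i/∂x_i = α_i − 1, so rancher i contributes w_i if α_i > 1, else 0.
α_i > 1 for i ∈ {3, 4, 5}; NE contributions (0, 0, 8, 19, 17), X = 44.
W^NE = Σw_i − X^NE + (Σα_i)·X^NE = 57 + 5.12·44 = 282.28.
Planner: ∂(Σu_j)/∂x_i = Σα_j − 1 = 5.12 > 0, so everyone contributes w_i; X^SO = 57, W^SO = 57 + 5.12·57 = 348.84.
Deadweight loss = 66.56.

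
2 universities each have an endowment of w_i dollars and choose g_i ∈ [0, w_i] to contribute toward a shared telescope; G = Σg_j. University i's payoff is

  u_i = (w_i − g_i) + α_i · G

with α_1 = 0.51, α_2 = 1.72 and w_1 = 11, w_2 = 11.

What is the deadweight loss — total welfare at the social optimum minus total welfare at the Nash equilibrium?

∂u_i/∂g_i = α_i − 1, so university i contributes w_i if α_i > 1, else 0.
α_i > 1 for i ∈ {2}; NE contributions (0, 11), G = 11.
W^NE = Σw_i − G^NE + (Σα_i)·G^NE = 22 + 1.23·11 = 35.53.
Planner: ∂(Σu_j)/∂g_i = Σα_j − 1 = 1.23 > 0, so everyone contributes w_i; G^SO = 22, W^SO = 22 + 1.23·22 = 49.06.
Deadweight loss = 13.53.

13.53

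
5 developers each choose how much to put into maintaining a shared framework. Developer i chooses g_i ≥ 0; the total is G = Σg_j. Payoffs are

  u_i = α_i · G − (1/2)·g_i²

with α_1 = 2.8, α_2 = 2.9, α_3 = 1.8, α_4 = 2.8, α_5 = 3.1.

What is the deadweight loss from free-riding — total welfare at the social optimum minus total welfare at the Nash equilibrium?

Developer i's FOC: ∂u_i/∂g_i = α_i − g_i = 0, so g_i* = α_i.
NE contributions = (2.8, 2.9, 1.8, 2.8, 3.1); G = 13.4.
W^NE = (Σα)·G − ½Σα_i² = 13.4² − ½·36.94 = 161.09.
Planner sets g_i = Σα_j = 13.4 for every i, so G^SO = 5·13.4 = 67.
W^SO = (Σα)·G^SO − ½·5·(Σα)² = (5/2)·13.4² = 448.9.
Deadweight loss = W^SO − W^NE = 287.81.

287.81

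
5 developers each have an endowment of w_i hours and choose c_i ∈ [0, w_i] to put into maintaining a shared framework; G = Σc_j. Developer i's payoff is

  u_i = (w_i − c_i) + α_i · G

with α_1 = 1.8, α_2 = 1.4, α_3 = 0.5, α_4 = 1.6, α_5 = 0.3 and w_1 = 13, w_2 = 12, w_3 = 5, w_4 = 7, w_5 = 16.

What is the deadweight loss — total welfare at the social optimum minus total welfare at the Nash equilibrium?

∂u_i/∂c_i = α_i − 1, so developer i contributes w_i if α_i > 1, else 0.
α_i > 1 for i ∈ {1, 2, 4}; NE contributions (13, 12, 0, 7, 0), G = 32.
W^NE = Σw_i − G^NE + (Σα_i)·G^NE = 53 + 4.6·32 = 200.2.
Planner: ∂(Σu_j)/∂c_i = Σα_j − 1 = 4.6 > 0, so everyone contributes w_i; G^SO = 53, W^SO = 53 + 4.6·53 = 296.8.
Deadweight loss = 96.6.

96.6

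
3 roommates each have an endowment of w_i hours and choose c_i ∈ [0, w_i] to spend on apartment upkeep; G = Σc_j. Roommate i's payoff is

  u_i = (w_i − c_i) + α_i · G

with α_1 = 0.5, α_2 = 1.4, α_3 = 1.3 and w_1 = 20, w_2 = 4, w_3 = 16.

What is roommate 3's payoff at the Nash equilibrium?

26

∂u_i/∂c_i = α_i − 1, so roommate i contributes w_i if α_i > 1, else 0.
α_i > 1 for i ∈ {2, 3}; NE contributions (0, 4, 16), G = 20.
u_3 = (16 − 16) + 1.3·20 = 26.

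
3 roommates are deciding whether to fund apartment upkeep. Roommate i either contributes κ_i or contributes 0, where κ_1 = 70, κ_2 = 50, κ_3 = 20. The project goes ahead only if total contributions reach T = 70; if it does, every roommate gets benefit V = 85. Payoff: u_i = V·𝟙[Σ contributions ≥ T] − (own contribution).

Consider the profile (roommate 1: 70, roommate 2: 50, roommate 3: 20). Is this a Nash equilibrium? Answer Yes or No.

Total = 140 ≥ 70: provided.
Roommate 1 (pledges 70, payoff 15): dropping to 0 → total 70, payoff 85. Profitable deviation.

No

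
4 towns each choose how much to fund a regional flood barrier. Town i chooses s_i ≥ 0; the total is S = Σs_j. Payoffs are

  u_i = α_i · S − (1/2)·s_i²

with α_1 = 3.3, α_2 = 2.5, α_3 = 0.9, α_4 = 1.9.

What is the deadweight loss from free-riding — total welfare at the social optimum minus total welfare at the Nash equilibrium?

84.74

Town i's FOC: ∂u_i/∂s_i = α_i − s_i = 0, so s_i* = α_i.
NE contributions = (3.3, 2.5, 0.9, 1.9); S = 8.6.
W^NE = (Σα)·S − ½Σα_i² = 8.6² − ½·21.56 = 63.18.
Planner sets s_i = Σα_j = 8.6 for every i, so S^SO = 4·8.6 = 34.4.
W^SO = (Σα)·S^SO − ½·4·(Σα)² = (4/2)·8.6² = 147.92.
Deadweight loss = W^SO − W^NE = 84.74.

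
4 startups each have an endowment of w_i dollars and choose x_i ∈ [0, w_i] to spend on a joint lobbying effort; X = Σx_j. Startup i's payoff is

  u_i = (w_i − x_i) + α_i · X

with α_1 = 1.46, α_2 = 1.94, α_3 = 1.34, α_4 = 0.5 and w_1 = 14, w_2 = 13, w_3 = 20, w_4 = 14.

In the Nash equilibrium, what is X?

∂u_i/∂x_i = α_i − 1, so startup i contributes w_i if α_i > 1, else 0.
α_i > 1 for i ∈ {1, 2, 3}; NE contributions (14, 13, 20, 0), X = 47.

47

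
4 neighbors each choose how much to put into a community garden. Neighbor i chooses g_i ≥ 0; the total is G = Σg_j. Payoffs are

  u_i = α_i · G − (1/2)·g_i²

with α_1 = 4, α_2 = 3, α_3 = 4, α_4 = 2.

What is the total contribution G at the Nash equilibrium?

13

Neighbor i's FOC: ∂u_i/∂g_i = α_i − g_i = 0, so g_i* = α_i.
NE contributions = (4, 3, 4, 2); G = 13.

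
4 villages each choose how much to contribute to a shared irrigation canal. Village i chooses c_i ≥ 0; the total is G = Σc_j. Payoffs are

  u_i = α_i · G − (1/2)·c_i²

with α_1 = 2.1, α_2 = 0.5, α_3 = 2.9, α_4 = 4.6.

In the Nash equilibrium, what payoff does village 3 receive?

Village i's FOC: ∂u_i/∂c_i = α_i − c_i = 0, so c_i* = α_i.
NE contributions = (2.1, 0.5, 2.9, 4.6); G = 10.1.
u_3 = α_3·G − ½·(c_3)² = 2.9·10.1 − ½·2.9² = 25.085.

25.085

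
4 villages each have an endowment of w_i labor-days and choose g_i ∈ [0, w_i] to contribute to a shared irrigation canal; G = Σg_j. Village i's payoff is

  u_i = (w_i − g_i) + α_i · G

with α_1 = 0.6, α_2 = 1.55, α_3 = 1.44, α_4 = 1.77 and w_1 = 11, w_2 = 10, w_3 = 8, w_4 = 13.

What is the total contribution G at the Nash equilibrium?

31

∂u_i/∂g_i = α_i − 1, so village i contributes w_i if α_i > 1, else 0.
α_i > 1 for i ∈ {2, 3, 4}; NE contributions (0, 10, 8, 13), G = 31.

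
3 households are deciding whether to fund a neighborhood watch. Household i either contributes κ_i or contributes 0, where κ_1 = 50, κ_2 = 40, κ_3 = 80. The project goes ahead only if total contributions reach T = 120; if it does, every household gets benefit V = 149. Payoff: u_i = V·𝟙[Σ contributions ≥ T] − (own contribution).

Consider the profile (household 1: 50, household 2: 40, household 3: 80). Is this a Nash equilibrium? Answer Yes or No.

Total = 170 ≥ 120: provided.
Household 1 (pledges 50, payoff 99): dropping to 0 → total 120, payoff 149. Profitable deviation.

No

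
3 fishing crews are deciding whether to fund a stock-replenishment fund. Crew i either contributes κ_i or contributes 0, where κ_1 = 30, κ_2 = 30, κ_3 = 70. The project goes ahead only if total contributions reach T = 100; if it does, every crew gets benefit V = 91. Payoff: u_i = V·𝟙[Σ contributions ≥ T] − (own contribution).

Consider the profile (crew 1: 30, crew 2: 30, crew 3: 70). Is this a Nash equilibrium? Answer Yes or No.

Total = 130 ≥ 100: provided.
Crew 1 (pledges 30, payoff 61): dropping to 0 → total 100, payoff 91. Profitable deviation.

No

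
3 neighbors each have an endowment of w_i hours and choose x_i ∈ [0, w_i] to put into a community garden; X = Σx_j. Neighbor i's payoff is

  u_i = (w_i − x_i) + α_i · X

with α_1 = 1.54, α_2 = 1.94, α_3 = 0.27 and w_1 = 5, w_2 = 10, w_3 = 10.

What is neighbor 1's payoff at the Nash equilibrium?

∂u_i/∂x_i = α_i − 1, so neighbor i contributes w_i if α_i > 1, else 0.
α_i > 1 for i ∈ {1, 2}; NE contributions (5, 10, 0), X = 15.
u_1 = (5 − 5) + 1.54·15 = 23.1.

23.1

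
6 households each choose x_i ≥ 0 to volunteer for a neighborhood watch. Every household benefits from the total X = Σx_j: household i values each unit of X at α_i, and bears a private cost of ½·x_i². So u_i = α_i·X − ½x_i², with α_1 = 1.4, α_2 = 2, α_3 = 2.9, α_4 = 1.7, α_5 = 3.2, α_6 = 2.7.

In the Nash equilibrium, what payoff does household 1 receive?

Household i's FOC: ∂u_i/∂x_i = α_i − x_i = 0, so x_i* = α_i.
NE contributions = (1.4, 2, 2.9, 1.7, 3.2, 2.7); X = 13.9.
u_1 = α_1·X − ½·(x_1)² = 1.4·13.9 − ½·1.4² = 18.48.

18.48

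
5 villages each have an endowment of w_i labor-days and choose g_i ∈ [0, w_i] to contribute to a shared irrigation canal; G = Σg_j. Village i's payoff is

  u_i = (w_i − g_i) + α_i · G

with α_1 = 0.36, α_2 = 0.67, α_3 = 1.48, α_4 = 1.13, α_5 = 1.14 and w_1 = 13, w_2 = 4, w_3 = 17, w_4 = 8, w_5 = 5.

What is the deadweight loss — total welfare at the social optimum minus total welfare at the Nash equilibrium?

∂u_i/∂g_i = α_i − 1, so village i contributes w_i if α_i > 1, else 0.
α_i > 1 for i ∈ {3, 4, 5}; NE contributions (0, 0, 17, 8, 5), G = 30.
W^NE = Σw_i − G^NE + (Σα_i)·G^NE = 47 + 3.78·30 = 160.4.
Planner: ∂(Σu_j)/∂g_i = Σα_j − 1 = 3.78 > 0, so everyone contributes w_i; G^SO = 47, W^SO = 47 + 3.78·47 = 224.66.
Deadweight loss = 64.26.

64.26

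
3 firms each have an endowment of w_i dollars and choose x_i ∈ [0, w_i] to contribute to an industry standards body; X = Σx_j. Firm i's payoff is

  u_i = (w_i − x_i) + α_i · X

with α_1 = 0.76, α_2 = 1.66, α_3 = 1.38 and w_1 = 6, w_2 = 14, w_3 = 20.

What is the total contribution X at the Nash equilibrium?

∂u_i/∂x_i = α_i − 1, so firm i contributes w_i if α_i > 1, else 0.
α_i > 1 for i ∈ {2, 3}; NE contributions (0, 14, 20), X = 34.

34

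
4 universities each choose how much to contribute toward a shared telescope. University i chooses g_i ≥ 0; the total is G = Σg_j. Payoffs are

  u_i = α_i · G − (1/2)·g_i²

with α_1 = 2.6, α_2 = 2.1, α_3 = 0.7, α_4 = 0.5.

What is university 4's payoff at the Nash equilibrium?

2.825

University i's FOC: ∂u_i/∂g_i = α_i − g_i = 0, so g_i* = α_i.
NE contributions = (2.6, 2.1, 0.7, 0.5); G = 5.9.
u_4 = α_4·G − ½·(g_4)² = 0.5·5.9 − ½·0.5² = 2.825.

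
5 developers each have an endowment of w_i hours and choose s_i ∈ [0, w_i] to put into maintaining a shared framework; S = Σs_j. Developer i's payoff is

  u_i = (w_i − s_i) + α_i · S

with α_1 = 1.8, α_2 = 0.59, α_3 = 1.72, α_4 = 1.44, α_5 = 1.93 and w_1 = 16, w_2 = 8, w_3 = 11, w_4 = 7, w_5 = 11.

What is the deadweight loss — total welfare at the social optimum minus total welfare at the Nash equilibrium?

51.84

∂u_i/∂s_i = α_i − 1, so developer i contributes w_i if α_i > 1, else 0.
α_i > 1 for i ∈ {1, 3, 4, 5}; NE contributions (16, 0, 11, 7, 11), S = 45.
W^NE = Σw_i − S^NE + (Σα_i)·S^NE = 53 + 6.48·45 = 344.6.
Planner: ∂(Σu_j)/∂s_i = Σα_j − 1 = 6.48 > 0, so everyone contributes w_i; S^SO = 53, W^SO = 53 + 6.48·53 = 396.44.
Deadweight loss = 51.84.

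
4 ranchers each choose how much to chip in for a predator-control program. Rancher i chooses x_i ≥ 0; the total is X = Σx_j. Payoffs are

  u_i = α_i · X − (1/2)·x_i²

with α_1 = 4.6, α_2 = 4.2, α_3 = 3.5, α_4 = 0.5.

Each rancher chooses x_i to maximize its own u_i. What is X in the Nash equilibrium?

Rancher i's FOC: ∂u_i/∂x_i = α_i − x_i = 0, so x_i* = α_i.
NE contributions = (4.6, 4.2, 3.5, 0.5); X = 12.8.

12.8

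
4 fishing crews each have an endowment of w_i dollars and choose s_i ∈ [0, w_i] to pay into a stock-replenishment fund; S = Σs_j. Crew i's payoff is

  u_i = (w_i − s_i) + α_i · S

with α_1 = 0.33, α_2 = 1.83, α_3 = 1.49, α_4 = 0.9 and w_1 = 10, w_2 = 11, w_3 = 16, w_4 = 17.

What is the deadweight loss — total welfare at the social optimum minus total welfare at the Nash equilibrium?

∂u_i/∂s_i = α_i − 1, so crew i contributes w_i if α_i > 1, else 0.
α_i > 1 for i ∈ {2, 3}; NE contributions (0, 11, 16, 0), S = 27.
W^NE = Σw_i − S^NE + (Σα_i)·S^NE = 54 + 3.55·27 = 149.85.
Planner: ∂(Σu_j)/∂s_i = Σα_j − 1 = 3.55 > 0, so everyone contributes w_i; S^SO = 54, W^SO = 54 + 3.55·54 = 245.7.
Deadweight loss = 95.85.

95.85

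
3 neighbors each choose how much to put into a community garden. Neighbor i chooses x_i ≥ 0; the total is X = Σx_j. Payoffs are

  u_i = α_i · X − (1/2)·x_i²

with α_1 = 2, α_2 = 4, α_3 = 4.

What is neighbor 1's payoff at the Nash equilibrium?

18

Neighbor i's FOC: ∂u_i/∂x_i = α_i − x_i = 0, so x_i* = α_i.
NE contributions = (2, 4, 4); X = 10.
u_1 = α_1·X − ½·(x_1)² = 2·10 − ½·2² = 18.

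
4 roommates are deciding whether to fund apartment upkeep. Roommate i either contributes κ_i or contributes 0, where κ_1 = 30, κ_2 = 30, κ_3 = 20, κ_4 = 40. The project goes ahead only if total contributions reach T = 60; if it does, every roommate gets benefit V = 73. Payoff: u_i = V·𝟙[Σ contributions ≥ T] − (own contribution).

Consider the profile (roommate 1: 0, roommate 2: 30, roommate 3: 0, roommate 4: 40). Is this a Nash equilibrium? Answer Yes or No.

Yes

Total = 70 ≥ 60: provided.
Roommate 1 (pledges 0, payoff 73): pledging 30 → total 100, payoff 43. No gain.
Roommate 2 (pledges 30, payoff 43): dropping to 0 → total 40, payoff 0. No gain.
Roommate 3 (pledges 0, payoff 73): pledging 20 → total 90, payoff 53. No gain.
Roommate 4 (pledges 40, payoff 33): dropping to 0 → total 30, payoff 0. No gain.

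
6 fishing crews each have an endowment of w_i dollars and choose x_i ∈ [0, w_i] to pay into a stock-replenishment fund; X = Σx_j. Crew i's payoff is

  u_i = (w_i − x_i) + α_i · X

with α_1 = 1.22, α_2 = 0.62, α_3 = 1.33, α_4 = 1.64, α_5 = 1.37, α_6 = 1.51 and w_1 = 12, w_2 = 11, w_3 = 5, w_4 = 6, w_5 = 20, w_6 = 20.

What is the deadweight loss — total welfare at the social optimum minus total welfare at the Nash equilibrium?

73.59

∂u_i/∂x_i = α_i − 1, so crew i contributes w_i if α_i > 1, else 0.
α_i > 1 for i ∈ {1, 3, 4, 5, 6}; NE contributions (12, 0, 5, 6, 20, 20), X = 63.
W^NE = Σw_i − X^NE + (Σα_i)·X^NE = 74 + 6.69·63 = 495.47.
Planner: ∂(Σu_j)/∂x_i = Σα_j − 1 = 6.69 > 0, so everyone contributes w_i; X^SO = 74, W^SO = 74 + 6.69·74 = 569.06.
Deadweight loss = 73.59.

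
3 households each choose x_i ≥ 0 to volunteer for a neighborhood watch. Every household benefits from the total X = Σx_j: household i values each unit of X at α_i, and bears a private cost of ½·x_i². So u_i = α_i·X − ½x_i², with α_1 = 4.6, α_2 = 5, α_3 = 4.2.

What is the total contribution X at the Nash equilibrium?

13.8

Household i's FOC: ∂u_i/∂x_i = α_i − x_i = 0, so x_i* = α_i.
NE contributions = (4.6, 5, 4.2); X = 13.8.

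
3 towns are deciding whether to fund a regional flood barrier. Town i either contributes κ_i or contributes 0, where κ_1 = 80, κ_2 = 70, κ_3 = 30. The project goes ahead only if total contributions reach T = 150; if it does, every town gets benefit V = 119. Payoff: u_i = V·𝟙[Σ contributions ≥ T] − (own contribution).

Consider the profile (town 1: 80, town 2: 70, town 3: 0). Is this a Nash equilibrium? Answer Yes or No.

Total = 150 ≥ 150: provided.
Town 1 (pledges 80, payoff 39): dropping to 0 → total 70, payoff 0. No gain.
Town 2 (pledges 70, payoff 49): dropping to 0 → total 80, payoff 0. No gain.
Town 3 (pledges 0, payoff 119): pledging 30 → total 180, payoff 89. No gain.

Yes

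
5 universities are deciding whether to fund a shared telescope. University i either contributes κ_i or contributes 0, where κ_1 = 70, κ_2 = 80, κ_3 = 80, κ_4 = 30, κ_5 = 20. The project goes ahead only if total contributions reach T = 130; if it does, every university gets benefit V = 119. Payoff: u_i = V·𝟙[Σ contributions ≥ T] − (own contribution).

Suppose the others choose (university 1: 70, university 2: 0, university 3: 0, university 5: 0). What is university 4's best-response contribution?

Others' total = 70. Even contributing 30 gives 100 < 130: no benefit either way.
Best response: 0.

0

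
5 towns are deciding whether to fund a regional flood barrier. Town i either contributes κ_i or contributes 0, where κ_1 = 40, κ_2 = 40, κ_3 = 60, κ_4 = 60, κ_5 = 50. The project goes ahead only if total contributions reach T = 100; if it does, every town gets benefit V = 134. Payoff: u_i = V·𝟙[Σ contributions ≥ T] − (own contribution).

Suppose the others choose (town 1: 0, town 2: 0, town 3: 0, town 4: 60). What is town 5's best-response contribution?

50

Others' total = 60. Contributing 50 brings total to 110 ≥ 100: gain V − κ_5 = 84.
Best response: 50.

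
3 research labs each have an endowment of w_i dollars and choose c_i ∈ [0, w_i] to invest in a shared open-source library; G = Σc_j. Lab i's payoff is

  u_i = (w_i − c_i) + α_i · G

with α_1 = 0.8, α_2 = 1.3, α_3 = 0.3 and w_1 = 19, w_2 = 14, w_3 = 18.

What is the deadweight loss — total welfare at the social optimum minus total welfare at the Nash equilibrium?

∂u_i/∂c_i = α_i − 1, so lab i contributes w_i if α_i > 1, else 0.
α_i > 1 for i ∈ {2}; NE contributions (0, 14, 0), G = 14.
W^NE = Σw_i − G^NE + (Σα_i)·G^NE = 51 + 1.4·14 = 70.6.
Planner: ∂(Σu_j)/∂c_i = Σα_j − 1 = 1.4 > 0, so everyone contributes w_i; G^SO = 51, W^SO = 51 + 1.4·51 = 122.4.
Deadweight loss = 51.8.

51.8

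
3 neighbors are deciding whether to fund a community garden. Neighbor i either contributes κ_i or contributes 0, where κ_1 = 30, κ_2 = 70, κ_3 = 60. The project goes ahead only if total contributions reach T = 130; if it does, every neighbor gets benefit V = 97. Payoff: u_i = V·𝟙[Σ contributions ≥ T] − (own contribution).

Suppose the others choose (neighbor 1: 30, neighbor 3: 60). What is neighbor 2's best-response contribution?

70

Others' total = 90. Contributing 70 brings total to 160 ≥ 130: gain V − κ_2 = 27.
Best response: 70.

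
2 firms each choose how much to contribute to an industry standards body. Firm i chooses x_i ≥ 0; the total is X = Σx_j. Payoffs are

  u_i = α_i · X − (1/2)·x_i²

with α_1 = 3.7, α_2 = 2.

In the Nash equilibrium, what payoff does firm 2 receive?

Firm i's FOC: ∂u_i/∂x_i = α_i − x_i = 0, so x_i* = α_i.
NE contributions = (3.7, 2); X = 5.7.
u_2 = α_2·X − ½·(x_2)² = 2·5.7 − ½·2² = 9.4.

9.4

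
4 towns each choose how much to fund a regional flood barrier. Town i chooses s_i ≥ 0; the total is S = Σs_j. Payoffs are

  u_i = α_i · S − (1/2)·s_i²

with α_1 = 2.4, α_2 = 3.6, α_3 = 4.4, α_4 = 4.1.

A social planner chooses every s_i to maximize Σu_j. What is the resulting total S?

58

Planner FOC: ∂(Σu_j)/∂s_i = (Σα_j) − s_i = 0, so s_i^SO = Σα_j = 14.5 for every i; S^SO = 58.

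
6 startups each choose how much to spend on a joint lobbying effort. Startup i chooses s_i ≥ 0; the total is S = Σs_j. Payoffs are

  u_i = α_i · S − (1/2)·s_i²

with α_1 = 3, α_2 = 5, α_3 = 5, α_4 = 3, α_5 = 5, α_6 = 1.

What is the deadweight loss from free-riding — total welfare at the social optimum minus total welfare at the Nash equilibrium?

1015

Startup i's FOC: ∂u_i/∂s_i = α_i − s_i = 0, so s_i* = α_i.
NE contributions = (3, 5, 5, 3, 5, 1); S = 22.
W^NE = (Σα)·S − ½Σα_i² = 22² − ½·94 = 437.
Planner sets s_i = Σα_j = 22 for every i, so S^SO = 6·22 = 132.
W^SO = (Σα)·S^SO − ½·6·(Σα)² = (6/2)·22² = 1452.
Deadweight loss = W^SO − W^NE = 1015.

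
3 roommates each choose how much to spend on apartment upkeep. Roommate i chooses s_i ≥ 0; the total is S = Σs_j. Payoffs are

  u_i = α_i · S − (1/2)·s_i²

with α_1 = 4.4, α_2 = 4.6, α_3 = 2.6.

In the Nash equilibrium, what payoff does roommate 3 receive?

Roommate i's FOC: ∂u_i/∂s_i = α_i − s_i = 0, so s_i* = α_i.
NE contributions = (4.4, 4.6, 2.6); S = 11.6.
u_3 = α_3·S − ½·(s_3)² = 2.6·11.6 − ½·2.6² = 26.78.

26.78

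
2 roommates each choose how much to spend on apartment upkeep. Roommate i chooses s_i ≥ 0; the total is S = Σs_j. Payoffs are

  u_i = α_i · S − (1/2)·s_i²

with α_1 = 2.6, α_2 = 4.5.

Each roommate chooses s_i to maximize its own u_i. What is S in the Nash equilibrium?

7.1

Roommate i's FOC: ∂u_i/∂s_i = α_i − s_i = 0, so s_i* = α_i.
NE contributions = (2.6, 4.5); S = 7.1.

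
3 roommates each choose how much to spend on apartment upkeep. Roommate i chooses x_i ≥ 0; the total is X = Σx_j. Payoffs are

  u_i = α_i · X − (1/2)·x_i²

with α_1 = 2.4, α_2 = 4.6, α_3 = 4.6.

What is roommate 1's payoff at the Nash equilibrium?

24.96

Roommate i's FOC: ∂u_i/∂x_i = α_i − x_i = 0, so x_i* = α_i.
NE contributions = (2.4, 4.6, 4.6); X = 11.6.
u_1 = α_1·X − ½·(x_1)² = 2.4·11.6 − ½·2.4² = 24.96.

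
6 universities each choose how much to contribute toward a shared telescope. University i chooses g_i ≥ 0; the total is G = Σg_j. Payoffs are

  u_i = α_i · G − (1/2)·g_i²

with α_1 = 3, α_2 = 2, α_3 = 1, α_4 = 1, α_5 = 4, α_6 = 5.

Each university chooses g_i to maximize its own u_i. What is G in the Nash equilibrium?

16

University i's FOC: ∂u_i/∂g_i = α_i − g_i = 0, so g_i* = α_i.
NE contributions = (3, 2, 1, 1, 4, 5); G = 16.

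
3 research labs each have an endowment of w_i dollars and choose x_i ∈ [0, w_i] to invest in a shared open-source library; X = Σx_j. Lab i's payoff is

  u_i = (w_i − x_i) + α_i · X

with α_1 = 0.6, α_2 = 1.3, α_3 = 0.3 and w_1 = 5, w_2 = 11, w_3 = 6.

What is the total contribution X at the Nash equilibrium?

11

∂u_i/∂x_i = α_i − 1, so lab i contributes w_i if α_i > 1, else 0.
α_i > 1 for i ∈ {2}; NE contributions (0, 11, 0), X = 11.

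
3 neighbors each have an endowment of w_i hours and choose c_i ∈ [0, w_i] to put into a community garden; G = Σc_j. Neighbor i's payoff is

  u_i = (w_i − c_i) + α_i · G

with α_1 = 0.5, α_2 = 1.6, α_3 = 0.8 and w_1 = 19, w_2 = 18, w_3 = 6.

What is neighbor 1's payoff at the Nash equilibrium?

28

∂u_i/∂c_i = α_i − 1, so neighbor i contributes w_i if α_i > 1, else 0.
α_i > 1 for i ∈ {2}; NE contributions (0, 18, 0), G = 18.
u_1 = (19 − 0) + 0.5·18 = 28.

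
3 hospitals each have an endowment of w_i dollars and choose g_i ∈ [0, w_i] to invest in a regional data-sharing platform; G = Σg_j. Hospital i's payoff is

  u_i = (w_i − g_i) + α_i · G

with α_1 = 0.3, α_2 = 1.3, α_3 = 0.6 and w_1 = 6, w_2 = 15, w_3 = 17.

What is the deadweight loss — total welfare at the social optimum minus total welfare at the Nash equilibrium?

27.6

∂u_i/∂g_i = α_i − 1, so hospital i contributes w_i if α_i > 1, else 0.
α_i > 1 for i ∈ {2}; NE contributions (0, 15, 0), G = 15.
W^NE = Σw_i − G^NE + (Σα_i)·G^NE = 38 + 1.2·15 = 56.
Planner: ∂(Σu_j)/∂g_i = Σα_j − 1 = 1.2 > 0, so everyone contributes w_i; G^SO = 38, W^SO = 38 + 1.2·38 = 83.6.
Deadweight loss = 27.6.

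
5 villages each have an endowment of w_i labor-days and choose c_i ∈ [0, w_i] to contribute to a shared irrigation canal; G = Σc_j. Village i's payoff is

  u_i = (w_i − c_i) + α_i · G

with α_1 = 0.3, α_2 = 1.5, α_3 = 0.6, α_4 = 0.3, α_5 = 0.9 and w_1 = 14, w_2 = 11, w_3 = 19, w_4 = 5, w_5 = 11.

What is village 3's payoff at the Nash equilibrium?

∂u_i/∂c_i = α_i − 1, so village i contributes w_i if α_i > 1, else 0.
α_i > 1 for i ∈ {2}; NE contributions (0, 11, 0, 0, 0), G = 11.
u_3 = (19 − 0) + 0.6·11 = 25.6.

25.6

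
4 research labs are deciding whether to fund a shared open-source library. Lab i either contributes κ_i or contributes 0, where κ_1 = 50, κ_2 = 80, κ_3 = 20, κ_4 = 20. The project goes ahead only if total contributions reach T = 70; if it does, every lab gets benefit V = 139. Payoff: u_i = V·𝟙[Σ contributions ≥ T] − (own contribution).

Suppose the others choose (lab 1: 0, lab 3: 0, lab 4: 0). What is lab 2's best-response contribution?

Others' total = 0. Contributing 80 brings total to 80 ≥ 70: gain V − κ_2 = 59.
Best response: 80.

80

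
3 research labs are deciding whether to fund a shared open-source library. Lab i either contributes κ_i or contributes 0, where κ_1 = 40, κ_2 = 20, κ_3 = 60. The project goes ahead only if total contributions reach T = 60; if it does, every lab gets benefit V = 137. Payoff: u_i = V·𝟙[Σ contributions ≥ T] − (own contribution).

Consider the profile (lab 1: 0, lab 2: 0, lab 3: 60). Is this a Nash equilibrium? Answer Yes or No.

Yes

Total = 60 ≥ 60: provided.
Lab 1 (pledges 0, payoff 137): pledging 40 → total 100, payoff 97. No gain.
Lab 2 (pledges 0, payoff 137): pledging 20 → total 80, payoff 117. No gain.
Lab 3 (pledges 60, payoff 77): dropping to 0 → total 0, payoff 0. No gain.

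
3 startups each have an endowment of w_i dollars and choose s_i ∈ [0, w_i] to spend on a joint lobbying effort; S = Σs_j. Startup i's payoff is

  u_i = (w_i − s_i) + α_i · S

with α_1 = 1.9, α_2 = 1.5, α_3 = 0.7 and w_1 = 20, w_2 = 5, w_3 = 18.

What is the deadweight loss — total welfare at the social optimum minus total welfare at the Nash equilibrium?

55.8

∂u_i/∂s_i = α_i − 1, so startup i contributes w_i if α_i > 1, else 0.
α_i > 1 for i ∈ {1, 2}; NE contributions (20, 5, 0), S = 25.
W^NE = Σw_i − S^NE + (Σα_i)·S^NE = 43 + 3.1·25 = 120.5.
Planner: ∂(Σu_j)/∂s_i = Σα_j − 1 = 3.1 > 0, so everyone contributes w_i; S^SO = 43, W^SO = 43 + 3.1·43 = 176.3.
Deadweight loss = 55.8.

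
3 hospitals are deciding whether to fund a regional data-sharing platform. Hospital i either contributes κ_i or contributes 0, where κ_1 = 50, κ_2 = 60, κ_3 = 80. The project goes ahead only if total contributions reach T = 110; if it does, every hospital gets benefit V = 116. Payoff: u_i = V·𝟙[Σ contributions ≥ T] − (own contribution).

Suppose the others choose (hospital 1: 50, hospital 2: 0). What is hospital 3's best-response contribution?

Others' total = 50. Contributing 80 brings total to 130 ≥ 110: gain V − κ_3 = 36.
Best response: 80.

80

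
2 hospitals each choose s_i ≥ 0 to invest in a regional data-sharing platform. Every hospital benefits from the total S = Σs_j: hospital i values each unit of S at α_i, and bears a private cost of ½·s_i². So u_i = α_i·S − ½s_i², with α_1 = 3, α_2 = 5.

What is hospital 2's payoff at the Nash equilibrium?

Hospital i's FOC: ∂u_i/∂s_i = α_i − s_i = 0, so s_i* = α_i.
NE contributions = (3, 5); S = 8.
u_2 = α_2·S − ½·(s_2)² = 5·8 − ½·5² = 27.5.

27.5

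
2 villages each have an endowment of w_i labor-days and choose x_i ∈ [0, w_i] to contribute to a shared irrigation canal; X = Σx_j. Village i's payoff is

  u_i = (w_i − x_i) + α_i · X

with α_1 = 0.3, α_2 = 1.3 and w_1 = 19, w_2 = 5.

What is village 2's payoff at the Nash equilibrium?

∂u_i/∂x_i = α_i − 1, so village i contributes w_i if α_i > 1, else 0.
α_i > 1 for i ∈ {2}; NE contributions (0, 5), X = 5.
u_2 = (5 − 5) + 1.3·5 = 6.5.

6.5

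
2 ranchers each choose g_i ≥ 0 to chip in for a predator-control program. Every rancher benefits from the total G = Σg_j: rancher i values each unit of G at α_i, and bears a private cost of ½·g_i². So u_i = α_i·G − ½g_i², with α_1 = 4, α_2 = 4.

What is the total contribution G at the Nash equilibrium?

Rancher i's FOC: ∂u_i/∂g_i = α_i − g_i = 0, so g_i* = α_i.
NE contributions = (4, 4); G = 8.

8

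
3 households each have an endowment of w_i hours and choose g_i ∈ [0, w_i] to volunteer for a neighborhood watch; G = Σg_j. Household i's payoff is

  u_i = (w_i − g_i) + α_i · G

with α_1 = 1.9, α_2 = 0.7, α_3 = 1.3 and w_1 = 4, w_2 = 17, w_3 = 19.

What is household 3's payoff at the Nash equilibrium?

∂u_i/∂g_i = α_i − 1, so household i contributes w_i if α_i > 1, else 0.
α_i > 1 for i ∈ {1, 3}; NE contributions (4, 0, 19), G = 23.
u_3 = (19 − 19) + 1.3·23 = 29.9.

29.9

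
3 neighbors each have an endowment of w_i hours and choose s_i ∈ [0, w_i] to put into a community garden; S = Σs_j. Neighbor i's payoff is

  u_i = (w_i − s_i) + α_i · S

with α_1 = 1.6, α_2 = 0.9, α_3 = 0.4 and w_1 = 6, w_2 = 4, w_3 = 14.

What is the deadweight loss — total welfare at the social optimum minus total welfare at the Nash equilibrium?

∂u_i/∂s_i = α_i − 1, so neighbor i contributes w_i if α_i > 1, else 0.
α_i > 1 for i ∈ {1}; NE contributions (6, 0, 0), S = 6.
W^NE = Σw_i − S^NE + (Σα_i)·S^NE = 24 + 1.9·6 = 35.4.
Planner: ∂(Σu_j)/∂s_i = Σα_j − 1 = 1.9 > 0, so everyone contributes w_i; S^SO = 24, W^SO = 24 + 1.9·24 = 69.6.
Deadweight loss = 34.2.

34.2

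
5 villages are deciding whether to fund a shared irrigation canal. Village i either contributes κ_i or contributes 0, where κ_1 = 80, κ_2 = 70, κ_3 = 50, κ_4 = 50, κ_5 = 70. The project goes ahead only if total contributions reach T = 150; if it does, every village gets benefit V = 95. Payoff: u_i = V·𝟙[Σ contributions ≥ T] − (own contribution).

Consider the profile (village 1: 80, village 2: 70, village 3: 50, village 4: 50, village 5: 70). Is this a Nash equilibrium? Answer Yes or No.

Total = 320 ≥ 150: provided.
Village 1 (pledges 80, payoff 15): dropping to 0 → total 240, payoff 95. Profitable deviation.

No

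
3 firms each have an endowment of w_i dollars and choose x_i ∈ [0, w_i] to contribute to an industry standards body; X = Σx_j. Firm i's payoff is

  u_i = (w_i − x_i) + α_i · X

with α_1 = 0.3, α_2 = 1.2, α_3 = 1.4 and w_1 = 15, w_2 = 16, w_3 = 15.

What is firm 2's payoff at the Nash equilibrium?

∂u_i/∂x_i = α_i − 1, so firm i contributes w_i if α_i > 1, else 0.
α_i > 1 for i ∈ {2, 3}; NE contributions (0, 16, 15), X = 31.
u_2 = (16 − 16) + 1.2·31 = 37.2.

37.2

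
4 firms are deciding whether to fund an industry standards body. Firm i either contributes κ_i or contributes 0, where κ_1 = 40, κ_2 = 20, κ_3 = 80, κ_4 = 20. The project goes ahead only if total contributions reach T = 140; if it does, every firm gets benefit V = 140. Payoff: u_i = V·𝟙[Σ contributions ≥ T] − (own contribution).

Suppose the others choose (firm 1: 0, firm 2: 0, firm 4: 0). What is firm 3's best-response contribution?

Others' total = 0. Even contributing 80 gives 80 < 140: no benefit either way.
Best response: 0.

0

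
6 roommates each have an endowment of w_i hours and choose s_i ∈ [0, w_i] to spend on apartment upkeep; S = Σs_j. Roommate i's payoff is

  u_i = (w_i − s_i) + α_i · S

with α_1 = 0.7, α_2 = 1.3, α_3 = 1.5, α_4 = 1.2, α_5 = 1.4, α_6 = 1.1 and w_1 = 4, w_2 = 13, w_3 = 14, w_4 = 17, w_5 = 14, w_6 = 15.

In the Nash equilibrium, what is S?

∂u_i/∂s_i = α_i − 1, so roommate i contributes w_i if α_i > 1, else 0.
α_i > 1 for i ∈ {2, 3, 4, 5, 6}; NE contributions (0, 13, 14, 17, 14, 15), S = 73.

73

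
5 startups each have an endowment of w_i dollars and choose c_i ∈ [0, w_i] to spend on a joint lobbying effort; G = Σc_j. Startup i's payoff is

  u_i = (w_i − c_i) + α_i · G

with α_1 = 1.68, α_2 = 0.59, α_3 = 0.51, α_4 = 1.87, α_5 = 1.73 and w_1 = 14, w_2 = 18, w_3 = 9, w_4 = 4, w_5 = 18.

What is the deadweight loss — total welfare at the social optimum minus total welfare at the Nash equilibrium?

145.26

∂u_i/∂c_i = α_i − 1, so startup i contributes w_i if α_i > 1, else 0.
α_i > 1 for i ∈ {1, 4, 5}; NE contributions (14, 0, 0, 4, 18), G = 36.
W^NE = Σw_i − G^NE + (Σα_i)·G^NE = 63 + 5.38·36 = 256.68.
Planner: ∂(Σu_j)/∂c_i = Σα_j − 1 = 5.38 > 0, so everyone contributes w_i; G^SO = 63, W^SO = 63 + 5.38·63 = 401.94.
Deadweight loss = 145.26.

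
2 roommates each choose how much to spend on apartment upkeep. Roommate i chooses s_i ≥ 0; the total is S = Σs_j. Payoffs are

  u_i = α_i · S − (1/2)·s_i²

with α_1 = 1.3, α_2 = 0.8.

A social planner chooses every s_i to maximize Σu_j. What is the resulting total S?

4.2

Planner FOC: ∂(Σu_j)/∂s_i = (Σα_j) − s_i = 0, so s_i^SO = Σα_j = 2.1 for every i; S^SO = 4.2.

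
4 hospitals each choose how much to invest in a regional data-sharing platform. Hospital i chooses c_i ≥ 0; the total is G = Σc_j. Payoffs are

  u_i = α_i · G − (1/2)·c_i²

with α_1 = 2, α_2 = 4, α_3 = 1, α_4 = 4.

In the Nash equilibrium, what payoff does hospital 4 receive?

Hospital i's FOC: ∂u_i/∂c_i = α_i − c_i = 0, so c_i* = α_i.
NE contributions = (2, 4, 1, 4); G = 11.
u_4 = α_4·G − ½·(c_4)² = 4·11 − ½·4² = 36.

36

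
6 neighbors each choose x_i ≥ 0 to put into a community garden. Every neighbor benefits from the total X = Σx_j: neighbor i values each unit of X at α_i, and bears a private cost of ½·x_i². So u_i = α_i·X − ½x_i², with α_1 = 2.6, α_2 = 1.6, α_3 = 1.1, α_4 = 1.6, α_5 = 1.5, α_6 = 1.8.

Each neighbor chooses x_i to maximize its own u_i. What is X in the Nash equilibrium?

10.2

Neighbor i's FOC: ∂u_i/∂x_i = α_i − x_i = 0, so x_i* = α_i.
NE contributions = (2.6, 1.6, 1.1, 1.6, 1.5, 1.8); X = 10.2.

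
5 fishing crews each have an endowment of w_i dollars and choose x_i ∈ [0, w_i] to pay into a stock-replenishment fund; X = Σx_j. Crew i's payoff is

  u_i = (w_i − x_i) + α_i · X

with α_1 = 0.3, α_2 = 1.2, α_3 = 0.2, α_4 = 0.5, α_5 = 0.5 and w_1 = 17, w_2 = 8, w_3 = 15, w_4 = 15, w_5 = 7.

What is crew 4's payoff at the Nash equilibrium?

19

∂u_i/∂x_i = α_i − 1, so crew i contributes w_i if α_i > 1, else 0.
α_i > 1 for i ∈ {2}; NE contributions (0, 8, 0, 0, 0), X = 8.
u_4 = (15 − 0) + 0.5·8 = 19.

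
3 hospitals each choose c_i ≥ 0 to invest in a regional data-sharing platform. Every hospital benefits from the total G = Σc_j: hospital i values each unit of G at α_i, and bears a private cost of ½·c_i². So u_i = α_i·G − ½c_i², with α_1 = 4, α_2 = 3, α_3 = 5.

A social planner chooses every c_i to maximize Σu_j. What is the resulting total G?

36

Planner FOC: ∂(Σu_j)/∂c_i = (Σα_j) − c_i = 0, so c_i^SO = Σα_j = 12 for every i; G^SO = 36.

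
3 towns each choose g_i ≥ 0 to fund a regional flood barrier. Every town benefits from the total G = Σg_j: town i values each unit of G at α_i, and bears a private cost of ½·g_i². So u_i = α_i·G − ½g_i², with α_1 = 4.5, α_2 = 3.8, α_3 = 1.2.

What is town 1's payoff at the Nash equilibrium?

32.625

Town i's FOC: ∂u_i/∂g_i = α_i − g_i = 0, so g_i* = α_i.
NE contributions = (4.5, 3.8, 1.2); G = 9.5.
u_1 = α_1·G − ½·(g_1)² = 4.5·9.5 − ½·4.5² = 32.625.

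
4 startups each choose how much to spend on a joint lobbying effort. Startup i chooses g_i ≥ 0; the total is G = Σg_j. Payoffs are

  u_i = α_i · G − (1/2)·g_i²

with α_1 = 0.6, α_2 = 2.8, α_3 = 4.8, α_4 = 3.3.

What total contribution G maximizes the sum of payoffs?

Planner FOC: ∂(Σu_j)/∂g_i = (Σα_j) − g_i = 0, so g_i^SO = Σα_j = 11.5 for every i; G^SO = 46.

46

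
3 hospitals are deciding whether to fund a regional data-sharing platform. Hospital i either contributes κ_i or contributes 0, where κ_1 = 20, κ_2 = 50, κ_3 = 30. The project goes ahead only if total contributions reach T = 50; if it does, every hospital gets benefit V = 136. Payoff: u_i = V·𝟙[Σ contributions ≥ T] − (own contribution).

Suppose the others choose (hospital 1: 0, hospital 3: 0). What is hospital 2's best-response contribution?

Others' total = 0. Contributing 50 brings total to 50 ≥ 50: gain V − κ_2 = 86.
Best response: 50.

50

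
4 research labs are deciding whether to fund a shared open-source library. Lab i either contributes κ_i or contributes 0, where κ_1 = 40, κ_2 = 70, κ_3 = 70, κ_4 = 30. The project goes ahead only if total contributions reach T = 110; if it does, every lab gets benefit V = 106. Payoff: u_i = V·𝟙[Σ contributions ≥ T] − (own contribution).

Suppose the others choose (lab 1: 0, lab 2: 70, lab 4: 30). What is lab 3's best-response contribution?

Others' total = 100. Contributing 70 brings total to 170 ≥ 110: gain V − κ_3 = 36.
Best response: 70.

70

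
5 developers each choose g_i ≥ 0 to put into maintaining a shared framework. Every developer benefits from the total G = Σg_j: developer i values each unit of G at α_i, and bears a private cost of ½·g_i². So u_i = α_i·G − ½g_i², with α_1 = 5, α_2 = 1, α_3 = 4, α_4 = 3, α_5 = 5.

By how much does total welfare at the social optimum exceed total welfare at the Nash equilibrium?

524

Developer i's FOC: ∂u_i/∂g_i = α_i − g_i = 0, so g_i* = α_i.
NE contributions = (5, 1, 4, 3, 5); G = 18.
W^NE = (Σα)·G − ½Σα_i² = 18² − ½·76 = 286.
Planner sets g_i = Σα_j = 18 for every i, so G^SO = 5·18 = 90.
W^SO = (Σα)·G^SO − ½·5·(Σα)² = (5/2)·18² = 810.
Deadweight loss = W^SO − W^NE = 524.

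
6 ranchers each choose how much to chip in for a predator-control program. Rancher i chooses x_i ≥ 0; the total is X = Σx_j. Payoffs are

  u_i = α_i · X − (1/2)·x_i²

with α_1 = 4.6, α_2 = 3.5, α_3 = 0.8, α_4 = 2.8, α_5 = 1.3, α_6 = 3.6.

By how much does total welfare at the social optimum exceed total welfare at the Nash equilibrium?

Rancher i's FOC: ∂u_i/∂x_i = α_i − x_i = 0, so x_i* = α_i.
NE contributions = (4.6, 3.5, 0.8, 2.8, 1.3, 3.6); X = 16.6.
W^NE = (Σα)·X − ½Σα_i² = 16.6² − ½·56.54 = 247.29.
Planner sets x_i = Σα_j = 16.6 for every i, so X^SO = 6·16.6 = 99.6.
W^SO = (Σα)·X^SO − ½·6·(Σα)² = (6/2)·16.6² = 826.68.
Deadweight loss = W^SO − W^NE = 579.39.

579.39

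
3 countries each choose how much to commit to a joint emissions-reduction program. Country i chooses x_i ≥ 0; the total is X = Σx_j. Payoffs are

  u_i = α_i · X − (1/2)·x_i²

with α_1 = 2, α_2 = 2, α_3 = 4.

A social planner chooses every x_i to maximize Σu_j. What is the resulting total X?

24

Planner FOC: ∂(Σu_j)/∂x_i = (Σα_j) − x_i = 0, so x_i^SO = Σα_j = 8 for every i; X^SO = 24.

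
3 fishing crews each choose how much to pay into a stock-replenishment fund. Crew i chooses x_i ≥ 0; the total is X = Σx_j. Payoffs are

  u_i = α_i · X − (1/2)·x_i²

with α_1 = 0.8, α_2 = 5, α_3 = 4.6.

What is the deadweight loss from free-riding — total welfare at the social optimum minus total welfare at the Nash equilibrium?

Crew i's FOC: ∂u_i/∂x_i = α_i − x_i = 0, so x_i* = α_i.
NE contributions = (0.8, 5, 4.6); X = 10.4.
W^NE = (Σα)·X − ½Σα_i² = 10.4² − ½·46.8 = 84.76.
Planner sets x_i = Σα_j = 10.4 for every i, so X^SO = 3·10.4 = 31.2.
W^SO = (Σα)·X^SO − ½·3·(Σα)² = (3/2)·10.4² = 162.24.
Deadweight loss = W^SO − W^NE = 77.48.

77.48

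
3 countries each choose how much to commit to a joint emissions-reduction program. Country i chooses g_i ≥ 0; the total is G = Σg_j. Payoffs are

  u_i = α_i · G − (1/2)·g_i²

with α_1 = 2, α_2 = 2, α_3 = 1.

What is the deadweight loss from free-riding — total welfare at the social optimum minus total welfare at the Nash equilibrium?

Country i's FOC: ∂u_i/∂g_i = α_i − g_i = 0, so g_i* = α_i.
NE contributions = (2, 2, 1); G = 5.
W^NE = (Σα)·G − ½Σα_i² = 5² − ½·9 = 20.5.
Planner sets g_i = Σα_j = 5 for every i, so G^SO = 3·5 = 15.
W^SO = (Σα)·G^SO − ½·3·(Σα)² = (3/2)·5² = 37.5.
Deadweight loss = W^SO − W^NE = 17.

17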